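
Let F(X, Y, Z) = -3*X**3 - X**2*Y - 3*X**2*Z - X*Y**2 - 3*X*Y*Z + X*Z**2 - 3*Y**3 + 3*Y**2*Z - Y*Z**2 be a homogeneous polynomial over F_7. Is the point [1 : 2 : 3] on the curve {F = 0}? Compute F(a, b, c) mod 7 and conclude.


F(1,2,3) ≡ 2 (mod 7); P is NOT on the curve.

Evaluate F(1, 2, 3) term-by-term (mod 7).
  -3*X**3 ↦ -3·1·1·1 = -3
  -X**2*Y ↦ -1·1·2·1 = -2
  -3*X**2*Z ↦ -3·1·1·3 = -9
  -X*Y**2 ↦ -1·1·4·1 = -4
  -3*X*Y*Z ↦ -3·1·2·3 = -18
  X*Z**2 ↦ 1·1·1·9 = 9
  -3*Y**3 ↦ -3·1·8·1 = -24
  3*Y**2*Z ↦ 3·1·4·3 = 36
  -Y*Z**2 ↦ -1·1·2·9 = -18
Sum: F(1, 2, 3) = (-3) + (-2) + (-9) + (-4) + (-18) + (9) + (-24) + (36) + (-18) = -33.
Reducing mod 7: -33 ≡ 2 (mod 7).
Since F(a, b, c) ≡ 2 ≠ 0 (mod 7), P does NOT lie on the curve.


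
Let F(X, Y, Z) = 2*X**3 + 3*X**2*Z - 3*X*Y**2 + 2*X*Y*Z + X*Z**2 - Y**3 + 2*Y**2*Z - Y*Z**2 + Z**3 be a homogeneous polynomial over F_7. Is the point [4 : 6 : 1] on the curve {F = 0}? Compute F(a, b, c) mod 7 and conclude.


F(4,6,1) ≡ 4 (mod 7); P is NOT on the curve.

Evaluate F(4, 6, 1) term-by-term (mod 7).
  2*X**3 ↦ 2·64·1·1 = 128
  3*X**2*Z ↦ 3·16·1·1 = 48
  -3*X*Y**2 ↦ -3·4·36·1 = -432
  2*X*Y*Z ↦ 2·4·6·1 = 48
  X*Z**2 ↦ 1·4·1·1 = 4
  -Y**3 ↦ -1·1·216·1 = -216
  2*Y**2*Z ↦ 2·1·36·1 = 72
  -Y*Z**2 ↦ -1·1·6·1 = -6
  Z**3 ↦ 1·1·1·1 = 1
Sum: F(4, 6, 1) = (128) + (48) + (-432) + (48) + (4) + (-216) + (72) + (-6) + (1) = -353.
Reducing mod 7: -353 ≡ 4 (mod 7).
Since F(a, b, c) ≡ 4 ≠ 0 (mod 7), P does NOT lie on the curve.


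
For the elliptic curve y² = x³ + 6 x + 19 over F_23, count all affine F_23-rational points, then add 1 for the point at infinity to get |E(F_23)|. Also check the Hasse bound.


Affine points = {(1, 7), (1, 16), (2, 4), (2, 19), (3, 8), (3, 15), (5, 6), (5, 17), (6, 8), (6, 15), (7, 6), (7, 17), (8, 2), (8, 21), (11, 6), (11, 17), (12, 5), (12, 18), (14, 8), (14, 15), (16, 5), (16, 18), (18, 5), (18, 18), (19, 0), (22, 9), (22, 14)}; affine count = 27; |E(F_23)| = 28.

Discriminant check: Δ ∝ 4a³ + 27b² = 4·6³ + 27·19² = 4·216 + 27·361 ≡ 8 (mod 23). Nonzero ⇒ E is nonsingular.
For each x ∈ F_23, compute rhs = x³ + 6·x + 19 mod 23, then count y ∈ F_23 with y² ≡ rhs.
  x = 0: rhs = 19, matching y values: none (0 points).
  x = 1: rhs = 3, matching y values: 7, 16 (2 points).
  x = 2: rhs = 16, matching y values: 4, 19 (2 points).
  x = 3: rhs = 18, matching y values: 8, 15 (2 points).
  x = 4: rhs = 15, matching y values: none (0 points).
  x = 5: rhs = 13, matching y values: 6, 17 (2 points).
  x = 6: rhs = 18, matching y values: 8, 15 (2 points).
  x = 7: rhs = 13, matching y values: 6, 17 (2 points).
  x = 8: rhs = 4, matching y values: 2, 21 (2 points).
  x = 9: rhs = 20, matching y values: none (0 points).
  x = 10: rhs = 21, matching y values: none (0 points).
  x = 11: rhs = 13, matching y values: 6, 17 (2 points).
  x = 12: rhs = 2, matching y values: 5, 18 (2 points).
  x = 13: rhs = 17, matching y values: none (0 points).
  x = 14: rhs = 18, matching y values: 8, 15 (2 points).
  x = 15: rhs = 11, matching y values: none (0 points).
  x = 16: rhs = 2, matching y values: 5, 18 (2 points).
  x = 17: rhs = 20, matching y values: none (0 points).
  x = 18: rhs = 2, matching y values: 5, 18 (2 points).
  x = 19: rhs = 0, matching y values: 0 (1 points).
  x = 20: rhs = 20, matching y values: none (0 points).
  x = 21: rhs = 22, matching y values: none (0 points).
  x = 22: rhs = 12, matching y values: 9, 14 (2 points).
Total affine count: 27.
Full point count |E(F_23)| = 27 + 1 = 28.
Hasse bound: |28 − (23+1)| = |4| = 4 ≤ 2√23 ≈ 9.5917 ✓.


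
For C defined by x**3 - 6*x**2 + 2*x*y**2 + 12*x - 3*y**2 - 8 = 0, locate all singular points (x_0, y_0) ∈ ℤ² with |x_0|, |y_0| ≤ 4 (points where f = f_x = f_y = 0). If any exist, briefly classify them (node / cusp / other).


Singular points: {(2, 0)}; classification: cusp.

Compute partial derivatives:
  f_x = 3*x**2 - 12*x + 2*y**2 + 12.
  f_y = 4*x*y - 6*y.
Scan x_0 ∈ {−4, ..., 4}. For each x_0, f_y(x_0, y) is a polynomial in y; find its integer roots y ∈ {−4, ..., 4}, then test f_x and f at those candidates.
  x = -4: f_y(-4, y) = -22*y; vanishes at y ∈ {0}. (-4, 0): f_x = 108 ≠ 0.
  x = -3: f_y(-3, y) = -18*y; vanishes at y ∈ {0}. (-3, 0): f_x = 75 ≠ 0.
  x = -2: f_y(-2, y) = -14*y; vanishes at y ∈ {0}. (-2, 0): f_x = 48 ≠ 0.
  x = -1: f_y(-1, y) = -10*y; vanishes at y ∈ {0}. (-1, 0): f_x = 27 ≠ 0.
  x = 0: f_y(0, y) = -6*y; vanishes at y ∈ {0}. (0, 0): f_x = 12 ≠ 0.
  x = 1: f_y(1, y) = -2*y; vanishes at y ∈ {0}. (1, 0): f_x = 3 ≠ 0.
  x = 2: f_y(2, y) = 2*y; vanishes at y ∈ {0}. (2, 0): f_x = 0, f = 0 — SINGULAR.
  x = 3: f_y(3, y) = 6*y; vanishes at y ∈ {0}. (3, 0): f_x = 3 ≠ 0.
  x = 4: f_y(4, y) = 10*y; vanishes at y ∈ {0}. (4, 0): f_x = 12 ≠ 0.
Only singular point on the grid: (2, 0).
Classify: substitute x = 2 + u, y = 0 + v and expand: f = u**3 + 2*u*v**2 + v**2.
No constant or linear terms (consistent with a singular point). Quadratic part: v**2. Cubic part: u**3 + 2*u*v**2.
The quadratic part v**2 is a perfect square, so there is a single (double) tangent line v = 0, i.e. y = 0. Restricting the cubic part to that line (v = 0) leaves u**3 ≠ 0, so f is not divisible by v and the branch is v² ≈ -u**3 to lowest order — this is a cusp.
Classification: cusp.


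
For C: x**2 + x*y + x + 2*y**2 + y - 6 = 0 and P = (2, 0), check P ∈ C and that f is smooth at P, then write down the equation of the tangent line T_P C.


Tangent line at P: 5*x + 3*y - 10 = 0.

Step 1: f(2, 0) = 0, so P lies on C.
Step 2: partial derivatives
  f_x(x, y) = 2*x + y + 1, f_y(x, y) = x + 4*y + 1.
  f_x(P) = 5, f_y(P) = 3 (gradient nonzero, so P is smooth).
Step 3: tangent line at P: 5·(x − 2) + 3·(y − 0) = 0.
Expanding: 5*x + 3*y - 10 = 0.


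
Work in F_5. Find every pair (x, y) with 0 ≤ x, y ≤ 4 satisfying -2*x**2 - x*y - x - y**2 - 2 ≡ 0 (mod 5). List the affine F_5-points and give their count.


Affine F_5-points: {(1, 0), (1, 4), (2, 1), (2, 2), (4, 2), (4, 4)}; count = 6.

For each of the 25 pairs (x, y) ∈ F_5², evaluate f(x, y) mod 5. Record the zeros.
  x = 0: [0↦3, 1↦2, 2↦4, 3↦4, 4↦2]  zeros at y ∈ ∅
  x = 1: [0↦0, 1↦3, 2↦4, 3↦3, 4↦0]  zeros at y ∈ {0, 4}
  x = 2: [0↦3, 1↦0, 2↦0, 3↦3, 4↦4]  zeros at y ∈ {1, 2}
  x = 3: [0↦2, 1↦3, 2↦2, 3↦4, 4↦4]  zeros at y ∈ ∅
  x = 4: [0↦2, 1↦2, 2↦0, 3↦1, 4↦0]  zeros at y ∈ {2, 4}
Collecting zeros: affine points = {(1, 0), (1, 4), (2, 1), (2, 2), (4, 2), (4, 4)}.
Total count |C(F_5)_aff| = 6.


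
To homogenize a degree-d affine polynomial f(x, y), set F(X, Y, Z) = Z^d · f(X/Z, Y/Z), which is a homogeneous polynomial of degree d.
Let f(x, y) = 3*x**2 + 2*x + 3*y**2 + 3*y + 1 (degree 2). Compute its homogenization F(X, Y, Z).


F(X, Y, Z) = 3*X**2 + 2*X*Z + 3*Y**2 + 3*Y*Z + Z**2

deg(f) = 2.
Substitute x = X/Z, y = Y/Z into f, then multiply by Z^2.
  monomial 3·x^2·y^0 ↦ 3·X^2·Y^0·Z^0.
  monomial 2·x^1·y^0 ↦ 2·X^1·Y^0·Z^1.
  monomial 3·x^0·y^2 ↦ 3·X^0·Y^2·Z^0.
  monomial 3·x^0·y^1 ↦ 3·X^0·Y^1·Z^1.
  monomial 1·x^0·y^0 ↦ 1·X^0·Y^0·Z^2.
Collecting: F(X, Y, Z) = 3*X**2 + 2*X*Z + 3*Y**2 + 3*Y*Z + Z**2.


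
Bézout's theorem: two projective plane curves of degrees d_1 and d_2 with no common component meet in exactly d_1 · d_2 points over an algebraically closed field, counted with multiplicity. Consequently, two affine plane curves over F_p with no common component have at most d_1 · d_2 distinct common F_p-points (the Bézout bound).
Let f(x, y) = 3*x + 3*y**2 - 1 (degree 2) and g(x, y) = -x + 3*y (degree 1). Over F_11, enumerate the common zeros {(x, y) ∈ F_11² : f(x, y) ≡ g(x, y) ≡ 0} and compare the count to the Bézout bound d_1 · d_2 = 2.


Common zeros: {(3, 1), (10, 7)}; count = 2; Bézout bound = 2.

deg(f) = 2, deg(g) = 1, so Bézout bound = 2.
Scan x ∈ F_11. For each x, list the y ∈ F_11 with f(x, y) ≡ 0 and those with g(x, y) ≡ 0 (mod 11); the common zeros in that column are the intersection.
  x = 0: f ≡ 0 at y ∈ {2, 9}; g ≡ 0 at y ∈ {0}; common: ∅.
  x = 1: f ≡ 0 at y ∈ {5, 6}; g ≡ 0 at y ∈ {4}; common: ∅.
  x = 2: f ≡ 0 at y ∈ ∅; g ≡ 0 at y ∈ {8}; common: ∅.
  x = 3: f ≡ 0 at y ∈ {1, 10}; g ≡ 0 at y ∈ {1}; common: {1}.
  x = 4: f ≡ 0 at y ∈ {0}; g ≡ 0 at y ∈ {5}; common: ∅.
  x = 5: f ≡ 0 at y ∈ ∅; g ≡ 0 at y ∈ {9}; common: ∅.
  x = 6: f ≡ 0 at y ∈ {3, 8}; g ≡ 0 at y ∈ {2}; common: ∅.
  x = 7: f ≡ 0 at y ∈ ∅; g ≡ 0 at y ∈ {6}; common: ∅.
  x = 8: f ≡ 0 at y ∈ ∅; g ≡ 0 at y ∈ {10}; common: ∅.
  x = 9: f ≡ 0 at y ∈ ∅; g ≡ 0 at y ∈ {3}; common: ∅.
  x = 10: f ≡ 0 at y ∈ {4, 7}; g ≡ 0 at y ∈ {7}; common: {7}.
Collecting: common zeros = {(3, 1), (10, 7)}, so the count is 2.
Comparison with the Bézout bound: 2 ≤ 2 = deg(f)·deg(g), as expected for curves with no common component (the bound is attained).


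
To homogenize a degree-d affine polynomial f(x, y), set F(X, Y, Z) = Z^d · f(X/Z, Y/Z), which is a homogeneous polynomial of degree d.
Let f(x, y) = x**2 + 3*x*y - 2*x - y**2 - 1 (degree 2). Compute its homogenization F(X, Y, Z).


F(X, Y, Z) = X**2 + 3*X*Y - 2*X*Z - Y**2 - Z**2

deg(f) = 2.
Substitute x = X/Z, y = Y/Z into f, then multiply by Z^2.
  monomial 1·x^2·y^0 ↦ 1·X^2·Y^0·Z^0.
  monomial 3·x^1·y^1 ↦ 3·X^1·Y^1·Z^0.
  monomial -2·x^1·y^0 ↦ -2·X^1·Y^0·Z^1.
  monomial -1·x^0·y^2 ↦ -1·X^0·Y^2·Z^0.
  monomial -1·x^0·y^0 ↦ -1·X^0·Y^0·Z^2.
Collecting: F(X, Y, Z) = X**2 + 3*X*Y - 2*X*Z - Y**2 - Z**2.


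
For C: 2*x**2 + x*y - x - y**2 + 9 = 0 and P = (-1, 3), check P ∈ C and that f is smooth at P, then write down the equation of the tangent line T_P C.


Tangent line at P: -2*x - 7*y + 19 = 0.

Step 1: f(-1, 3) = 0, so P lies on C.
Step 2: partial derivatives
  f_x(x, y) = 4*x + y - 1, f_y(x, y) = x - 2*y.
  f_x(P) = -2, f_y(P) = -7 (gradient nonzero, so P is smooth).
Step 3: tangent line at P: -2·(x − -1) + -7·(y − 3) = 0.
Expanding: -2*x - 7*y + 19 = 0.


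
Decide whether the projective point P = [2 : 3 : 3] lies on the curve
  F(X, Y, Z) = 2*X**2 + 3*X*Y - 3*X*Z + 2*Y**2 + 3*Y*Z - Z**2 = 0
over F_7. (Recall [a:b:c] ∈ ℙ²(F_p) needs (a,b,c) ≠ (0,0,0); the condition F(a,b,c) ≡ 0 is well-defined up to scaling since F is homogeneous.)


F(2,3,3) ≡ 2 (mod 7); P is NOT on the curve.

Evaluate F(2, 3, 3) term-by-term (mod 7).
  2*X**2 ↦ 2·4·1·1 = 8
  3*X*Y ↦ 3·2·3·1 = 18
  -3*X*Z ↦ -3·2·1·3 = -18
  2*Y**2 ↦ 2·1·9·1 = 18
  3*Y*Z ↦ 3·1·3·3 = 27
  -Z**2 ↦ -1·1·1·9 = -9
Sum: F(2, 3, 3) = (8) + (18) + (-18) + (18) + (27) + (-9) = 44.
Reducing mod 7: 44 ≡ 2 (mod 7).
Since F(a, b, c) ≡ 2 ≠ 0 (mod 7), P does NOT lie on the curve.


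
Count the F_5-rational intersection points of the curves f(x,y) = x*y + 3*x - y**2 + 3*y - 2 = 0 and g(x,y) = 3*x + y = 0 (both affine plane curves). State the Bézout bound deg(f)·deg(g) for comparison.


Common zeros: {(1, 2)}; count = 1; Bézout bound = 2.

deg(f) = 2, deg(g) = 1, so Bézout bound = 2.
Scan x ∈ F_5. For each x, list the y ∈ F_5 with f(x, y) ≡ 0 and those with g(x, y) ≡ 0 (mod 5); the common zeros in that column are the intersection.
  x = 0: f ≡ 0 at y ∈ {1, 2}; g ≡ 0 at y ∈ {0}; common: ∅.
  x = 1: f ≡ 0 at y ∈ {2}; g ≡ 0 at y ∈ {2}; common: {2}.
  x = 2: f ≡ 0 at y ∈ {2, 3}; g ≡ 0 at y ∈ {4}; common: ∅.
  x = 3: f ≡ 0 at y ∈ {2, 4}; g ≡ 0 at y ∈ {1}; common: ∅.
  x = 4: f ≡ 0 at y ∈ {0, 2}; g ≡ 0 at y ∈ {3}; common: ∅.
Collecting: common zeros = {(1, 2)}, so the count is 1.
Comparison with the Bézout bound: 1 ≤ 2 = deg(f)·deg(g), as expected for curves with no common component (the affine F_5-count falls short of the bound because intersections may lie at infinity, over extension fields, or carry multiplicity).


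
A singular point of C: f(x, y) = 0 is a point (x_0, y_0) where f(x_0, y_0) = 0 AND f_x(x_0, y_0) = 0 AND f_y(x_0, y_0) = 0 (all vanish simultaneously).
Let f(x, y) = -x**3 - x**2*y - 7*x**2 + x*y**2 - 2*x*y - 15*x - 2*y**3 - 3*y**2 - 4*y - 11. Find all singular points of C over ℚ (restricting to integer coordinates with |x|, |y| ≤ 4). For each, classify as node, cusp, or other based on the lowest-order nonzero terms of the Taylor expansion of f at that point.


Singular points: {(-2, -1)}; classification: cusp.

Compute partial derivatives:
  f_x = -3*x**2 - 2*x*y - 14*x + y**2 - 2*y - 15.
  f_y = -x**2 + 2*x*y - 2*x - 6*y**2 - 6*y - 4.
Scan x_0 ∈ {−4, ..., 4}. For each x_0, f_y(x_0, y) is a polynomial in y; find its integer roots y ∈ {−4, ..., 4}, then test f_x and f at those candidates.
  x = -4: f_y(-4, y) = -6*y**2 - 14*y - 12; no integer root y with |y| ≤ 4.
  x = -3: f_y(-3, y) = -6*y**2 - 12*y - 7; no integer root y with |y| ≤ 4.
  x = -2: f_y(-2, y) = -6*y**2 - 10*y - 4; vanishes at y ∈ {-1}. (-2, -1): f_x = 0, f = 0 — SINGULAR.
  x = -1: f_y(-1, y) = -6*y**2 - 8*y - 3; no integer root y with |y| ≤ 4.
  x = 0: f_y(0, y) = -6*y**2 - 6*y - 4; no integer root y with |y| ≤ 4.
  x = 1: f_y(1, y) = -6*y**2 - 4*y - 7; no integer root y with |y| ≤ 4.
  x = 2: f_y(2, y) = -6*y**2 - 2*y - 12; no integer root y with |y| ≤ 4.
  x = 3: f_y(3, y) = -6*y**2 - 19; no integer root y with |y| ≤ 4.
  x = 4: f_y(4, y) = -6*y**2 + 2*y - 28; no integer root y with |y| ≤ 4.
Only singular point on the grid: (-2, -1).
Classify: substitute x = -2 + u, y = -1 + v and expand: f = -u**3 - u**2*v + u*v**2 - 2*v**3 + v**2.
No constant or linear terms (consistent with a singular point). Quadratic part: v**2. Cubic part: -u**3 - u**2*v + u*v**2 - 2*v**3.
The quadratic part v**2 is a perfect square, so there is a single (double) tangent line v = 0, i.e. y = -1. Restricting the cubic part to that line (v = 0) leaves -u**3 ≠ 0, so f is not divisible by v and the branch is v² ≈ u**3 to lowest order — this is a cusp.
Classification: cusp.


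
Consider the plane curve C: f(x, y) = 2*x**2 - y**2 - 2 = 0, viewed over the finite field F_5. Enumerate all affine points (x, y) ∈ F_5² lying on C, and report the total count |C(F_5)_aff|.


Affine F_5-points: {(1, 0), (2, 1), (2, 4), (3, 1), (3, 4), (4, 0)}; count = 6.

For each of the 25 pairs (x, y) ∈ F_5², evaluate f(x, y) mod 5. Record the zeros.
  x = 0: [0↦3, 1↦2, 2↦4, 3↦4, 4↦2]  zeros at y ∈ ∅
  x = 1: [0↦0, 1↦4, 2↦1, 3↦1, 4↦4]  zeros at y ∈ {0}
  x = 2: [0↦1, 1↦0, 2↦2, 3↦2, 4↦0]  zeros at y ∈ {1, 4}
  x = 3: [0↦1, 1↦0, 2↦2, 3↦2, 4↦0]  zeros at y ∈ {1, 4}
  x = 4: [0↦0, 1↦4, 2↦1, 3↦1, 4↦4]  zeros at y ∈ {0}
Collecting zeros: affine points = {(1, 0), (2, 1), (2, 4), (3, 1), (3, 4), (4, 0)}.
Total count |C(F_5)_aff| = 6.


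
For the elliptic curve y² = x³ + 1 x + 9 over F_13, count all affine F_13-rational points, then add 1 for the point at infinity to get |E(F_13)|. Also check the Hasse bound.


Affine points = {(0, 3), (0, 10), (3, 0), (4, 5), (4, 8), (5, 3), (5, 10), (6, 6), (6, 7), (8, 3), (8, 10), (11, 5), (11, 8)}; affine count = 13; |E(F_13)| = 14.

Discriminant check: Δ ∝ 4a³ + 27b² = 4·1³ + 27·9² = 4·1 + 27·81 ≡ 7 (mod 13). Nonzero ⇒ E is nonsingular.
For each x ∈ F_13, compute rhs = x³ + 1·x + 9 mod 13, then count y ∈ F_13 with y² ≡ rhs.
  x = 0: rhs = 9, matching y values: 3, 10 (2 points).
  x = 1: rhs = 11, matching y values: none (0 points).
  x = 2: rhs = 6, matching y values: none (0 points).
  x = 3: rhs = 0, matching y values: 0 (1 points).
  x = 4: rhs = 12, matching y values: 5, 8 (2 points).
  x = 5: rhs = 9, matching y values: 3, 10 (2 points).
  x = 6: rhs = 10, matching y values: 6, 7 (2 points).
  x = 7: rhs = 8, matching y values: none (0 points).
  x = 8: rhs = 9, matching y values: 3, 10 (2 points).
  x = 9: rhs = 6, matching y values: none (0 points).
  x = 10: rhs = 5, matching y values: none (0 points).
  x = 11: rhs = 12, matching y values: 5, 8 (2 points).
  x = 12: rhs = 7, matching y values: none (0 points).
Total affine count: 13.
Full point count |E(F_13)| = 13 + 1 = 14.
Hasse bound: |14 − (13+1)| = |0| = 0 ≤ 2√13 ≈ 7.2111 ✓.


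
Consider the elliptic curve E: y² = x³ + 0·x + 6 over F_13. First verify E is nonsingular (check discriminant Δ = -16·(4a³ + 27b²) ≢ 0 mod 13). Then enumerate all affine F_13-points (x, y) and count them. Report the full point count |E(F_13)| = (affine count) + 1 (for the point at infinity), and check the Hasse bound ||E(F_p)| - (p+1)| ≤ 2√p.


Affine points = {(2, 1), (2, 12), (5, 1), (5, 12), (6, 1), (6, 12)}; affine count = 6; |E(F_13)| = 7.

Discriminant check: Δ ∝ 4a³ + 27b² = 4·0³ + 27·6² = 4·0 + 27·36 ≡ 10 (mod 13). Nonzero ⇒ E is nonsingular.
For each x ∈ F_13, compute rhs = x³ + 0·x + 6 mod 13, then count y ∈ F_13 with y² ≡ rhs.
  x = 0: rhs = 6, matching y values: none (0 points).
  x = 1: rhs = 7, matching y values: none (0 points).
  x = 2: rhs = 1, matching y values: 1, 12 (2 points).
  x = 3: rhs = 7, matching y values: none (0 points).
  x = 4: rhs = 5, matching y values: none (0 points).
  x = 5: rhs = 1, matching y values: 1, 12 (2 points).
  x = 6: rhs = 1, matching y values: 1, 12 (2 points).
  x = 7: rhs = 11, matching y values: none (0 points).
  x = 8: rhs = 11, matching y values: none (0 points).
  x = 9: rhs = 7, matching y values: none (0 points).
  x = 10: rhs = 5, matching y values: none (0 points).
  x = 11: rhs = 11, matching y values: none (0 points).
  x = 12: rhs = 5, matching y values: none (0 points).
Total affine count: 6.
Full point count |E(F_13)| = 6 + 1 = 7.
Hasse bound: |7 − (13+1)| = |-7| = 7 ≤ 2√13 ≈ 7.2111 ✓.


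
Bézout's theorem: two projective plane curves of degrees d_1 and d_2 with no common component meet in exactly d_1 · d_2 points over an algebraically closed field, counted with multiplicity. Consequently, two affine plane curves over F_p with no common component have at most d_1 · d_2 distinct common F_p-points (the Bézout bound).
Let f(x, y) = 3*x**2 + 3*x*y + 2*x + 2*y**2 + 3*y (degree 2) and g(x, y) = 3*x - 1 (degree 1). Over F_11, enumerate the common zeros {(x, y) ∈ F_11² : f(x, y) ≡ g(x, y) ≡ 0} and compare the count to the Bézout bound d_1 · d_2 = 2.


Common zeros: ∅; count = 0; Bézout bound = 2.

deg(f) = 2, deg(g) = 1, so Bézout bound = 2.
Scan x ∈ F_11. For each x, list the y ∈ F_11 with f(x, y) ≡ 0 and those with g(x, y) ≡ 0 (mod 11); the common zeros in that column are the intersection.
  x = 0: f ≡ 0 at y ∈ {0, 4}; g ≡ 0 at y ∈ ∅; common: ∅.
  x = 1: f ≡ 0 at y ∈ ∅; g ≡ 0 at y ∈ ∅; common: ∅.
  x = 2: f ≡ 0 at y ∈ ∅; g ≡ 0 at y ∈ ∅; common: ∅.
  x = 3: f ≡ 0 at y ∈ {0, 5}; g ≡ 0 at y ∈ ∅; common: ∅.
  x = 4: f ≡ 0 at y ∈ ∅; g ≡ 0 at y ∈ {0, 1, 2, 3, 4, 5, 6, 7, 8, 9, 10}; common: ∅.
  x = 5: f ≡ 0 at y ∈ ∅; g ≡ 0 at y ∈ ∅; common: ∅.
  x = 6: f ≡ 0 at y ∈ {1, 5}; g ≡ 0 at y ∈ ∅; common: ∅.
  x = 7: f ≡ 0 at y ∈ {1, 9}; g ≡ 0 at y ∈ ∅; common: ∅.
  x = 8: f ≡ 0 at y ∈ {7}; g ≡ 0 at y ∈ ∅; common: ∅.
  x = 9: f ≡ 0 at y ∈ {9}; g ≡ 0 at y ∈ ∅; common: ∅.
  x = 10: f ≡ 0 at y ∈ {4, 7}; g ≡ 0 at y ∈ ∅; common: ∅.
Collecting: common zeros = ∅, so the count is 0.
Comparison with the Bézout bound: 0 ≤ 2 = deg(f)·deg(g), as expected for curves with no common component (the affine F_11-count falls short of the bound because intersections may lie at infinity, over extension fields, or carry multiplicity).


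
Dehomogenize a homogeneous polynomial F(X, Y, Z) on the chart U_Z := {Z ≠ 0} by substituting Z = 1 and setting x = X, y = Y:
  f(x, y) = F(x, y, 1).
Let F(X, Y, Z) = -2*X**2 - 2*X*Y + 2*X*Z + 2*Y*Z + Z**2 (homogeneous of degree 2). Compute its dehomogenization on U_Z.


f(x, y) = -2*x**2 - 2*x*y + 2*x + 2*y + 1

On U_Z we set Z = 1. Each monomial c·X^i·Y^j·Z^k in F becomes c·x^i·y^j·1^k = c·x^i·y^j.
Substituting Z = 1: F(X, Y, 1) = -2*x**2 - 2*x*y + 2*x + 2*y + 1.
Note: deg(f) ≤ deg(F) = 2; strict inequality happens when F is divisible by Z (lost terms).


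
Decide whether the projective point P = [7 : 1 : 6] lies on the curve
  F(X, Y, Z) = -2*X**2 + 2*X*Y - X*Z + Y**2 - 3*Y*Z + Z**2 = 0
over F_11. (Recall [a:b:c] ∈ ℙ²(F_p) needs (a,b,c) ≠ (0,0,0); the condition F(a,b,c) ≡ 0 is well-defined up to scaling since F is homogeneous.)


F(7,1,6) ≡ 3 (mod 11); P is NOT on the curve.

Evaluate F(7, 1, 6) term-by-term (mod 11).
  -2*X**2 ↦ -2·49·1·1 = -98
  2*X*Y ↦ 2·7·1·1 = 14
  -X*Z ↦ -1·7·1·6 = -42
  Y**2 ↦ 1·1·1·1 = 1
  -3*Y*Z ↦ -3·1·1·6 = -18
  Z**2 ↦ 1·1·1·36 = 36
Sum: F(7, 1, 6) = (-98) + (14) + (-42) + (1) + (-18) + (36) = -107.
Reducing mod 11: -107 ≡ 3 (mod 11).
Since F(a, b, c) ≡ 3 ≠ 0 (mod 11), P does NOT lie on the curve.


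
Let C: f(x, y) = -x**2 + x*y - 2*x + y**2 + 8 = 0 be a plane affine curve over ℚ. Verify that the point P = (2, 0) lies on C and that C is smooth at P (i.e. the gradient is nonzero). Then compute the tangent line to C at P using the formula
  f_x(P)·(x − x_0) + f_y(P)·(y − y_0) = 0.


Tangent line at P: -6*x + 2*y + 12 = 0.

Step 1: f(2, 0) = 0, so P lies on C.
Step 2: partial derivatives
  f_x(x, y) = -2*x + y - 2, f_y(x, y) = x + 2*y.
  f_x(P) = -6, f_y(P) = 2 (gradient nonzero, so P is smooth).
Step 3: tangent line at P: -6·(x − 2) + 2·(y − 0) = 0.
Expanding: -6*x + 2*y + 12 = 0.


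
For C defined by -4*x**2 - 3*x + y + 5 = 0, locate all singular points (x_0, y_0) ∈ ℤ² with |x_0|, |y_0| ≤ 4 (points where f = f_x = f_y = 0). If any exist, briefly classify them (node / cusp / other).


No singular points in the scanned grid; C is smooth there.

Compute partial derivatives:
  f_x = -8*x - 3.
  f_y = 1.
f_y = 1 is a nonzero constant, so f_y never vanishes: no point (x, y) can satisfy f = f_x = f_y = 0. In particular no (x, y) ∈ {−4, ..., 4}² is singular; the curve is smooth.


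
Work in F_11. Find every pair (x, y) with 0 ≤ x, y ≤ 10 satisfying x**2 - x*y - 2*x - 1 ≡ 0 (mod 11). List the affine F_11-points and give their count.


Affine F_11-points: {(1, 9), (2, 5), (3, 8), (4, 10), (5, 5), (6, 2), (7, 8), (8, 10), (9, 2), (10, 9)}; count = 10.

For each of the 121 pairs (x, y) ∈ F_11², evaluate f(x, y) mod 11. Record the zeros.
  x = 0: [0↦10, 1↦10, 2↦10, 3↦10, 4↦10, 5↦10, 6↦10, 7↦10, 8↦10, 9↦10, 10↦10]  zeros at y ∈ ∅
  x = 1: [0↦9, 1↦8, 2↦7, 3↦6, 4↦5, 5↦4, 6↦3, 7↦2, 8↦1, 9↦0, 10↦10]  zeros at y ∈ {9}
  x = 2: [0↦10, 1↦8, 2↦6, 3↦4, 4↦2, 5↦0, 6↦9, 7↦7, 8↦5, 9↦3, 10↦1]  zeros at y ∈ {5}
  x = 3: [0↦2, 1↦10, 2↦7, 3↦4, 4↦1, 5↦9, 6↦6, 7↦3, 8↦0, 9↦8, 10↦5]  zeros at y ∈ {8}
  x = 4: [0↦7, 1↦3, 2↦10, 3↦6, 4↦2, 5↦9, 6↦5, 7↦1, 8↦8, 9↦4, 10↦0]  zeros at y ∈ {10}
  x = 5: [0↦3, 1↦9, 2↦4, 3↦10, 4↦5, 5↦0, 6↦6, 7↦1, 8↦7, 9↦2, 10↦8]  zeros at y ∈ {5}
  x = 6: [0↦1, 1↦6, 2↦0, 3↦5, 4↦10, 5↦4, 6↦9, 7↦3, 8↦8, 9↦2, 10↦7]  zeros at y ∈ {2}
  x = 7: [0↦1, 1↦5, 2↦9, 3↦2, 4↦6, 5↦10, 6↦3, 7↦7, 8↦0, 9↦4, 10↦8]  zeros at y ∈ {8}
  x = 8: [0↦3, 1↦6, 2↦9, 3↦1, 4↦4, 5↦7, 6↦10, 7↦2, 8↦5, 9↦8, 10↦0]  zeros at y ∈ {10}
  x = 9: [0↦7, 1↦9, 2↦0, 3↦2, 4↦4, 5↦6, 6↦8, 7↦10, 8↦1, 9↦3, 10↦5]  zeros at y ∈ {2}
  x = 10: [0↦2, 1↦3, 2↦4, 3↦5, 4↦6, 5↦7, 6↦8, 7↦9, 8↦10, 9↦0, 10↦1]  zeros at y ∈ {9}
Collecting zeros: affine points = {(1, 9), (2, 5), (3, 8), (4, 10), (5, 5), (6, 2), (7, 8), (8, 10), (9, 2), (10, 9)}.
Total count |C(F_11)_aff| = 10.


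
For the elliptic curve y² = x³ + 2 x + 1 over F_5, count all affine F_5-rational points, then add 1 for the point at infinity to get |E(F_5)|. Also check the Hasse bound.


Affine points = {(0, 1), (0, 4), (1, 2), (1, 3), (3, 2), (3, 3)}; affine count = 6; |E(F_5)| = 7.

Discriminant check: Δ ∝ 4a³ + 27b² = 4·2³ + 27·1² = 4·8 + 27·1 ≡ 4 (mod 5). Nonzero ⇒ E is nonsingular.
For each x ∈ F_5, compute rhs = x³ + 2·x + 1 mod 5, then count y ∈ F_5 with y² ≡ rhs.
  x = 0: rhs = 1, matching y values: 1, 4 (2 points).
  x = 1: rhs = 4, matching y values: 2, 3 (2 points).
  x = 2: rhs = 3, matching y values: none (0 points).
  x = 3: rhs = 4, matching y values: 2, 3 (2 points).
  x = 4: rhs = 3, matching y values: none (0 points).
Total affine count: 6.
Full point count |E(F_5)| = 6 + 1 = 7.
Hasse bound: |7 − (5+1)| = |1| = 1 ≤ 2√5 ≈ 4.4721 ✓.


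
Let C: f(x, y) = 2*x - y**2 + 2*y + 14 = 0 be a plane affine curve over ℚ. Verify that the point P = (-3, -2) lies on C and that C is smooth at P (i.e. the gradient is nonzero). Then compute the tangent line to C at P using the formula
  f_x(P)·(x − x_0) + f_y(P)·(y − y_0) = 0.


Tangent line at P: 2*x + 6*y + 18 = 0.

Step 1: f(-3, -2) = 0, so P lies on C.
Step 2: partial derivatives
  f_x(x, y) = 2, f_y(x, y) = 2 - 2*y.
  f_x(P) = 2, f_y(P) = 6 (gradient nonzero, so P is smooth).
Step 3: tangent line at P: 2·(x − -3) + 6·(y − -2) = 0.
Expanding: 2*x + 6*y + 18 = 0.


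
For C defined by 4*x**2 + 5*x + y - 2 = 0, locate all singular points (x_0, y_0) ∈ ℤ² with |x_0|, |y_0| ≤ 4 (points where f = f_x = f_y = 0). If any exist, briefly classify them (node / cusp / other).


No singular points in the scanned grid; C is smooth there.

Compute partial derivatives:
  f_x = 8*x + 5.
  f_y = 1.
f_y = 1 is a nonzero constant, so f_y never vanishes: no point (x, y) can satisfy f = f_x = f_y = 0. In particular no (x, y) ∈ {−4, ..., 4}² is singular; the curve is smooth.


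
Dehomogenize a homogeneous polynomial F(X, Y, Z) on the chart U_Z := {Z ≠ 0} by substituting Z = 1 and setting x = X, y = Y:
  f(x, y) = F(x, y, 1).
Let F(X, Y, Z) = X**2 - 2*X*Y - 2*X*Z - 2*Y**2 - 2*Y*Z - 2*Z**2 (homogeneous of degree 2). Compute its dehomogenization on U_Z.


f(x, y) = x**2 - 2*x*y - 2*x - 2*y**2 - 2*y - 2

On U_Z we set Z = 1. Each monomial c·X^i·Y^j·Z^k in F becomes c·x^i·y^j·1^k = c·x^i·y^j.
Substituting Z = 1: F(X, Y, 1) = x**2 - 2*x*y - 2*x - 2*y**2 - 2*y - 2.
Note: deg(f) ≤ deg(F) = 2; strict inequality happens when F is divisible by Z (lost terms).


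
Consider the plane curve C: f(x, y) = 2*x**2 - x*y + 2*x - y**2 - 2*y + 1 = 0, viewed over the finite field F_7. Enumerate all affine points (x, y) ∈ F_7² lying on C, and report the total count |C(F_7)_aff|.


Affine F_7-points: {(0, 2), (0, 3), (1, 5), (1, 6), (4, 3), (4, 5)}; count = 6.

For each of the 49 pairs (x, y) ∈ F_7², evaluate f(x, y) mod 7. Record the zeros.
  x = 0: [0↦1, 1↦5, 2↦0, 3↦0, 4↦5, 5↦1, 6↦2]  zeros at y ∈ {2, 3}
  x = 1: [0↦5, 1↦1, 2↦2, 3↦1, 4↦5, 5↦0, 6↦0]  zeros at y ∈ {5, 6}
  x = 2: [0↦6, 1↦1, 2↦1, 3↦6, 4↦2, 5↦3, 6↦2]  zeros at y ∈ ∅
  x = 3: [0↦4, 1↦5, 2↦4, 3↦1, 4↦3, 5↦3, 6↦1]  zeros at y ∈ ∅
  x = 4: [0↦6, 1↦6, 2↦4, 3↦0, 4↦1, 5↦0, 6↦4]  zeros at y ∈ {3, 5}
  x = 5: [0↦5, 1↦4, 2↦1, 3↦3, 4↦3, 5↦1, 6↦4]  zeros at y ∈ ∅
  x = 6: [0↦1, 1↦6, 2↦2, 3↦3, 4↦2, 5↦6, 6↦1]  zeros at y ∈ ∅
Collecting zeros: affine points = {(0, 2), (0, 3), (1, 5), (1, 6), (4, 3), (4, 5)}.
Total count |C(F_7)_aff| = 6.


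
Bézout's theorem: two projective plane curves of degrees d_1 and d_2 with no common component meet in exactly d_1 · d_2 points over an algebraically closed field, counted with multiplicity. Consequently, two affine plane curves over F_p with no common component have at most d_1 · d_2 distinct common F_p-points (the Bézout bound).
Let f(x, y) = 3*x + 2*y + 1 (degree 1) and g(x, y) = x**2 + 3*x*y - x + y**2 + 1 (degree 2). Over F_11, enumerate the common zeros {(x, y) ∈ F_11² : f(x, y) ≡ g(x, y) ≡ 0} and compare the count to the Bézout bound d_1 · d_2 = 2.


Common zeros: ∅; count = 0; Bézout bound = 2.

deg(f) = 1, deg(g) = 2, so Bézout bound = 2.
Scan x ∈ F_11. For each x, list the y ∈ F_11 with f(x, y) ≡ 0 and those with g(x, y) ≡ 0 (mod 11); the common zeros in that column are the intersection.
  x = 0: f ≡ 0 at y ∈ {5}; g ≡ 0 at y ∈ ∅; common: ∅.
  x = 1: f ≡ 0 at y ∈ {9}; g ≡ 0 at y ∈ {2, 6}; common: ∅.
  x = 2: f ≡ 0 at y ∈ {2}; g ≡ 0 at y ∈ ∅; common: ∅.
  x = 3: f ≡ 0 at y ∈ {6}; g ≡ 0 at y ∈ {5, 8}; common: ∅.
  x = 4: f ≡ 0 at y ∈ {10}; g ≡ 0 at y ∈ {4, 6}; common: ∅.
  x = 5: f ≡ 0 at y ∈ {3}; g ≡ 0 at y ∈ {2, 5}; common: ∅.
  x = 6: f ≡ 0 at y ∈ {7}; g ≡ 0 at y ∈ ∅; common: ∅.
  x = 7: f ≡ 0 at y ∈ {0}; g ≡ 0 at y ∈ {4, 8}; common: ∅.
  x = 8: f ≡ 0 at y ∈ {4}; g ≡ 0 at y ∈ ∅; common: ∅.
  x = 9: f ≡ 0 at y ∈ {8}; g ≡ 0 at y ∈ ∅; common: ∅.
  x = 10: f ≡ 0 at y ∈ {1}; g ≡ 0 at y ∈ ∅; common: ∅.
Collecting: common zeros = ∅, so the count is 0.
Comparison with the Bézout bound: 0 ≤ 2 = deg(f)·deg(g), as expected for curves with no common component (the affine F_11-count falls short of the bound because intersections may lie at infinity, over extension fields, or carry multiplicity).


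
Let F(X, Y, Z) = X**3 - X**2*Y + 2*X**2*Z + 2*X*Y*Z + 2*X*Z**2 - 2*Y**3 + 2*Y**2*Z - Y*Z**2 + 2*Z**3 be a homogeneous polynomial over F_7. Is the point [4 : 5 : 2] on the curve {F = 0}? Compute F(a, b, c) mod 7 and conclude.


F(4,5,2) ≡ 6 (mod 7); P is NOT on the curve.

Evaluate F(4, 5, 2) term-by-term (mod 7).
  X**3 ↦ 1·64·1·1 = 64
  -X**2*Y ↦ -1·16·5·1 = -80
  2*X**2*Z ↦ 2·16·1·2 = 64
  2*X*Y*Z ↦ 2·4·5·2 = 80
  2*X*Z**2 ↦ 2·4·1·4 = 32
  -2*Y**3 ↦ -2·1·125·1 = -250
  2*Y**2*Z ↦ 2·1·25·2 = 100
  -Y*Z**2 ↦ -1·1·5·4 = -20
  2*Z**3 ↦ 2·1·1·8 = 16
Sum: F(4, 5, 2) = (64) + (-80) + (64) + (80) + (32) + (-250) + (100) + (-20) + (16) = 6.
Reducing mod 7: 6 ≡ 6 (mod 7).
Since F(a, b, c) ≡ 6 ≠ 0 (mod 7), P does NOT lie on the curve.


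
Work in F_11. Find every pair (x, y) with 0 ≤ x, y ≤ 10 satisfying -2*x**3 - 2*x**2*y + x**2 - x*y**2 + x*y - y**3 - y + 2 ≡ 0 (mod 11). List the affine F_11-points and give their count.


Affine F_11-points: {(0, 1), (0, 4), (0, 6), (2, 5), (4, 0), (5, 1), (5, 7), (5, 9), (6, 8), (7, 3), (9, 0), (9, 2), (10, 10)}; count = 13.

For each of the 121 pairs (x, y) ∈ F_11², evaluate f(x, y) mod 11. Record the zeros.
  x = 0: [0↦2, 1↦0, 2↦3, 3↦5, 4↦0, 5↦4, 6↦0, 7↦4, 8↦10, 9↦1, 10↦4]  zeros at y ∈ {1, 4, 6}
  x = 1: [0↦1, 1↦8, 2↦7, 3↦3, 4↦1, 5↦6, 6↦1, 7↦2, 8↦3, 9↦9, 10↦3]  zeros at y ∈ ∅
  x = 2: [0↦1, 1↦2, 2↦4, 3↦1, 4↦9, 5↦0, 6↦1, 7↦6, 8↦9, 9↦4, 10↦7]  zeros at y ∈ {5}
  x = 3: [0↦1, 1↦3, 2↦4, 3↦9, 4↦1, 5↦7, 6↦10, 7↦4, 8↦5, 9↦7, 10↦4]  zeros at y ∈ ∅
  x = 4: [0↦0, 1↦10, 2↦6, 3↦4, 4↦9, 5↦4, 6↦5, 7↦6, 8↦1, 9↦6, 10↦4]  zeros at y ∈ {0}
  x = 5: [0↦8, 1↦0, 2↦9, 3↦7, 4↦10, 5↦1, 6↦7, 7↦0, 8↦7, 9↦0, 10↦6]  zeros at y ∈ {1, 7, 9}
  x = 6: [0↦2, 1↦5, 2↦1, 3↦6, 4↦3, 5↦8, 6↦4, 7↦7, 8↦0, 9↦10, 10↦9]  zeros at y ∈ {8}
  x = 7: [0↦3, 1↦2, 2↦3, 3↦0, 4↦9, 5↦2, 6↦6, 7↦4, 8↦1, 9↦2, 10↦1]  zeros at y ∈ {3}
  x = 8: [0↦10, 1↦1, 2↦3, 3↦10, 4↦5, 5↦4, 6↦1, 7↦1, 8↦9, 9↦8, 10↦3]  zeros at y ∈ ∅
  x = 9: [0↦0, 1↦1, 2↦0, 3↦2, 4↦1, 5↦2, 6↦10, 7↦8, 8↦1, 9↦5, 10↦3]  zeros at y ∈ {0, 2}
  x = 10: [0↦5, 1↦1, 2↦4, 3↦8, 4↦7, 5↦6, 6↦10, 7↦2, 8↦9, 9↦3, 10↦0]  zeros at y ∈ {10}
Collecting zeros: affine points = {(0, 1), (0, 4), (0, 6), (2, 5), (4, 0), (5, 1), (5, 7), (5, 9), (6, 8), (7, 3), (9, 0), (9, 2), (10, 10)}.
Total count |C(F_11)_aff| = 13.


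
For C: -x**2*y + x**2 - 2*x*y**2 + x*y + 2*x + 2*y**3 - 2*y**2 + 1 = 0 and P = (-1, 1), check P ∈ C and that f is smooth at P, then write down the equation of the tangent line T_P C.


Tangent line at P: x + 4*y - 3 = 0.

Step 1: f(-1, 1) = 0, so P lies on C.
Step 2: partial derivatives
  f_x(x, y) = -2*x*y + 2*x - 2*y**2 + y + 2, f_y(x, y) = -x**2 - 4*x*y + x + 6*y**2 - 4*y.
  f_x(P) = 1, f_y(P) = 4 (gradient nonzero, so P is smooth).
Step 3: tangent line at P: 1·(x − -1) + 4·(y − 1) = 0.
Expanding: x + 4*y - 3 = 0.


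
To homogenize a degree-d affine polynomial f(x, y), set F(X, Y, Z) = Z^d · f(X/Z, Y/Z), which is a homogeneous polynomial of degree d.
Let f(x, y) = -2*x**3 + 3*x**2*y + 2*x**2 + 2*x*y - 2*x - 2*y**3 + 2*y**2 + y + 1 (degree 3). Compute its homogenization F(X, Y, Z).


F(X, Y, Z) = -2*X**3 + 3*X**2*Y + 2*X**2*Z + 2*X*Y*Z - 2*X*Z**2 - 2*Y**3 + 2*Y**2*Z + Y*Z**2 + Z**3

deg(f) = 3.
Substitute x = X/Z, y = Y/Z into f, then multiply by Z^3.
  monomial -2·x^3·y^0 ↦ -2·X^3·Y^0·Z^0.
  monomial 3·x^2·y^1 ↦ 3·X^2·Y^1·Z^0.
  monomial 2·x^2·y^0 ↦ 2·X^2·Y^0·Z^1.
  monomial 2·x^1·y^1 ↦ 2·X^1·Y^1·Z^1.
  monomial -2·x^1·y^0 ↦ -2·X^1·Y^0·Z^2.
  monomial -2·x^0·y^3 ↦ -2·X^0·Y^3·Z^0.
  monomial 2·x^0·y^2 ↦ 2·X^0·Y^2·Z^1.
  monomial 1·x^0·y^1 ↦ 1·X^0·Y^1·Z^2.
  monomial 1·x^0·y^0 ↦ 1·X^0·Y^0·Z^3.
Collecting: F(X, Y, Z) = -2*X**3 + 3*X**2*Y + 2*X**2*Z + 2*X*Y*Z - 2*X*Z**2 - 2*Y**3 + 2*Y**2*Z + Y*Z**2 + Z**3.


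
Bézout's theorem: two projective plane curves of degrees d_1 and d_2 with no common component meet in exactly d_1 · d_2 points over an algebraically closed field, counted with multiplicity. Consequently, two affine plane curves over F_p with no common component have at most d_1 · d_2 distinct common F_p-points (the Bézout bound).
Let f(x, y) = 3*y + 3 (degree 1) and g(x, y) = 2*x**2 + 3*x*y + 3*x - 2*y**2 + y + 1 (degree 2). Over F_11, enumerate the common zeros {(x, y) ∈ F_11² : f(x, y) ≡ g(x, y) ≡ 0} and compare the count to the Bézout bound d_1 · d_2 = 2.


Common zeros: {(1, 10), (10, 10)}; count = 2; Bézout bound = 2.

deg(f) = 1, deg(g) = 2, so Bézout bound = 2.
Scan x ∈ F_11. For each x, list the y ∈ F_11 with f(x, y) ≡ 0 and those with g(x, y) ≡ 0 (mod 11); the common zeros in that column are the intersection.
  x = 0: f ≡ 0 at y ∈ {10}; g ≡ 0 at y ∈ {1, 5}; common: ∅.
  x = 1: f ≡ 0 at y ∈ {10}; g ≡ 0 at y ∈ {3, 10}; common: {10}.
  x = 2: f ≡ 0 at y ∈ {10}; g ≡ 0 at y ∈ {4, 5}; common: ∅.
  x = 3: f ≡ 0 at y ∈ {10}; g ≡ 0 at y ∈ {7, 9}; common: ∅.
  x = 4: f ≡ 0 at y ∈ {10}; g ≡ 0 at y ∈ {3, 9}; common: ∅.
  x = 5: f ≡ 0 at y ∈ {10}; g ≡ 0 at y ∈ {0, 8}; common: ∅.
  x = 6: f ≡ 0 at y ∈ {10}; g ≡ 0 at y ∈ {2}; common: ∅.
  x = 7: f ≡ 0 at y ∈ {10}; g ≡ 0 at y ∈ {4, 7}; common: ∅.
  x = 8: f ≡ 0 at y ∈ {10}; g ≡ 0 at y ∈ {1, 6}; common: ∅.
  x = 9: f ≡ 0 at y ∈ {10}; g ≡ 0 at y ∈ {6, 8}; common: ∅.
  x = 10: f ≡ 0 at y ∈ {10}; g ≡ 0 at y ∈ {0, 10}; common: {10}.
Collecting: common zeros = {(1, 10), (10, 10)}, so the count is 2.
Comparison with the Bézout bound: 2 ≤ 2 = deg(f)·deg(g), as expected for curves with no common component (the bound is attained).


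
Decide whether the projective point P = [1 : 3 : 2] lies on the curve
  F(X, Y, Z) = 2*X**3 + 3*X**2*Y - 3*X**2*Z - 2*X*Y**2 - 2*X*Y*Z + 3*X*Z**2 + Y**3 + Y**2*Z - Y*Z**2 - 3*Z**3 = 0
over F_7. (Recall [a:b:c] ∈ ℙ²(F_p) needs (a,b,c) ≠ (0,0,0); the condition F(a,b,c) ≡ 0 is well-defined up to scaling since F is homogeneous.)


F(1,3,2) ≡ 3 (mod 7); P is NOT on the curve.

Evaluate F(1, 3, 2) term-by-term (mod 7).
  2*X**3 ↦ 2·1·1·1 = 2
  3*X**2*Y ↦ 3·1·3·1 = 9
  -3*X**2*Z ↦ -3·1·1·2 = -6
  -2*X*Y**2 ↦ -2·1·9·1 = -18
  -2*X*Y*Z ↦ -2·1·3·2 = -12
  3*X*Z**2 ↦ 3·1·1·4 = 12
  Y**3 ↦ 1·1·27·1 = 27
  Y**2*Z ↦ 1·1·9·2 = 18
  -Y*Z**2 ↦ -1·1·3·4 = -12
  -3*Z**3 ↦ -3·1·1·8 = -24
Sum: F(1, 3, 2) = (2) + (9) + (-6) + (-18) + (-12) + (12) + (27) + (18) + (-12) + (-24) = -4.
Reducing mod 7: -4 ≡ 3 (mod 7).
Since F(a, b, c) ≡ 3 ≠ 0 (mod 7), P does NOT lie on the curve.


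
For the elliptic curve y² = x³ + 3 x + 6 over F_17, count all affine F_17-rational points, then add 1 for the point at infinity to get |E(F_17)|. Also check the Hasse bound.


Affine points = {(3, 5), (3, 12), (6, 6), (6, 11), (7, 8), (7, 9), (8, 7), (8, 10), (10, 4), (10, 13), (12, 6), (12, 11), (13, 7), (13, 10), (14, 2), (14, 15), (15, 3), (15, 14), (16, 6), (16, 11)}; affine count = 20; |E(F_17)| = 21.

Discriminant check: Δ ∝ 4a³ + 27b² = 4·3³ + 27·6² = 4·27 + 27·36 ≡ 9 (mod 17). Nonzero ⇒ E is nonsingular.
For each x ∈ F_17, compute rhs = x³ + 3·x + 6 mod 17, then count y ∈ F_17 with y² ≡ rhs.
  x = 0: rhs = 6, matching y values: none (0 points).
  x = 1: rhs = 10, matching y values: none (0 points).
  x = 2: rhs = 3, matching y values: none (0 points).
  x = 3: rhs = 8, matching y values: 5, 12 (2 points).
  x = 4: rhs = 14, matching y values: none (0 points).
  x = 5: rhs = 10, matching y values: none (0 points).
  x = 6: rhs = 2, matching y values: 6, 11 (2 points).
  x = 7: rhs = 13, matching y values: 8, 9 (2 points).
  x = 8: rhs = 15, matching y values: 7, 10 (2 points).
  x = 9: rhs = 14, matching y values: none (0 points).
  x = 10: rhs = 16, matching y values: 4, 13 (2 points).
  x = 11: rhs = 10, matching y values: none (0 points).
  x = 12: rhs = 2, matching y values: 6, 11 (2 points).
  x = 13: rhs = 15, matching y values: 7, 10 (2 points).
  x = 14: rhs = 4, matching y values: 2, 15 (2 points).
  x = 15: rhs = 9, matching y values: 3, 14 (2 points).
  x = 16: rhs = 2, matching y values: 6, 11 (2 points).
Total affine count: 20.
Full point count |E(F_17)| = 20 + 1 = 21.
Hasse bound: |21 − (17+1)| = |3| = 3 ≤ 2√17 ≈ 8.2462 ✓.


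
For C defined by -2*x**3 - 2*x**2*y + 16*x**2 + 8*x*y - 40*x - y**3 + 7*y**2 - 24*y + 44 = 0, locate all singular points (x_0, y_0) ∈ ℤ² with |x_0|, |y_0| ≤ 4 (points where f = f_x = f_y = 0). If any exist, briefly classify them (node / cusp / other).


Singular points: {(2, 2)}; classification: cusp.

Compute partial derivatives:
  f_x = -6*x**2 - 4*x*y + 32*x + 8*y - 40.
  f_y = -2*x**2 + 8*x - 3*y**2 + 14*y - 24.
Scan x_0 ∈ {−4, ..., 4}. For each x_0, f_y(x_0, y) is a polynomial in y; find its integer roots y ∈ {−4, ..., 4}, then test f_x and f at those candidates.
  x = -4: f_y(-4, y) = -3*y**2 + 14*y - 88; no integer root y with |y| ≤ 4.
  x = -3: f_y(-3, y) = -3*y**2 + 14*y - 66; no integer root y with |y| ≤ 4.
  x = -2: f_y(-2, y) = -3*y**2 + 14*y - 48; no integer root y with |y| ≤ 4.
  x = -1: f_y(-1, y) = -3*y**2 + 14*y - 34; no integer root y with |y| ≤ 4.
  x = 0: f_y(0, y) = -3*y**2 + 14*y - 24; no integer root y with |y| ≤ 4.
  x = 1: f_y(1, y) = -3*y**2 + 14*y - 18; no integer root y with |y| ≤ 4.
  x = 2: f_y(2, y) = -3*y**2 + 14*y - 16; vanishes at y ∈ {2}. (2, 2): f_x = 0, f = 0 — SINGULAR.
  x = 3: f_y(3, y) = -3*y**2 + 14*y - 18; no integer root y with |y| ≤ 4.
  x = 4: f_y(4, y) = -3*y**2 + 14*y - 24; no integer root y with |y| ≤ 4.
Only singular point on the grid: (2, 2).
Classify: substitute x = 2 + u, y = 2 + v and expand: f = -2*u**3 - 2*u**2*v - v**3 + v**2.
No constant or linear terms (consistent with a singular point). Quadratic part: v**2. Cubic part: -2*u**3 - 2*u**2*v - v**3.
The quadratic part v**2 is a perfect square, so there is a single (double) tangent line v = 0, i.e. y = 2. Restricting the cubic part to that line (v = 0) leaves -2*u**3 ≠ 0, so f is not divisible by v and the branch is v² ≈ 2*u**3 to lowest order — this is a cusp.
Classification: cusp.


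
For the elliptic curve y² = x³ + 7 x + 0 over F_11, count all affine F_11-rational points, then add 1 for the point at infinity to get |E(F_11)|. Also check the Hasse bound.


Affine points = {(0, 0), (2, 0), (3, 2), (3, 9), (4, 2), (4, 9), (6, 4), (6, 7), (9, 0), (10, 5), (10, 6)}; affine count = 11; |E(F_11)| = 12.

Discriminant check: Δ ∝ 4a³ + 27b² = 4·7³ + 27·0² = 4·343 + 27·0 ≡ 8 (mod 11). Nonzero ⇒ E is nonsingular.
For each x ∈ F_11, compute rhs = x³ + 7·x + 0 mod 11, then count y ∈ F_11 with y² ≡ rhs.
  x = 0: rhs = 0, matching y values: 0 (1 points).
  x = 1: rhs = 8, matching y values: none (0 points).
  x = 2: rhs = 0, matching y values: 0 (1 points).
  x = 3: rhs = 4, matching y values: 2, 9 (2 points).
  x = 4: rhs = 4, matching y values: 2, 9 (2 points).
  x = 5: rhs = 6, matching y values: none (0 points).
  x = 6: rhs = 5, matching y values: 4, 7 (2 points).
  x = 7: rhs = 7, matching y values: none (0 points).
  x = 8: rhs = 7, matching y values: none (0 points).
  x = 9: rhs = 0, matching y values: 0 (1 points).
  x = 10: rhs = 3, matching y values: 5, 6 (2 points).
Total affine count: 11.
Full point count |E(F_11)| = 11 + 1 = 12.
Hasse bound: |12 − (11+1)| = |0| = 0 ≤ 2√11 ≈ 6.6332 ✓.
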